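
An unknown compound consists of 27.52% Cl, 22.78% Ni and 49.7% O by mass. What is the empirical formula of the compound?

Cl2NiO8

Assume 100 g: 27.52 g Cl, 22.78 g Ni, 49.7 g O.
Moles — Cl: 27.52 / 35.45 = 0.7763 mol; Ni: 22.78 / 58.69 = 0.3881 mol; O: 49.7 / 16.00 = 3.106 mol
Ratios (÷ 0.3881): Cl 2.000, Ni 1.000, O 8.003
→ Cl2NiO8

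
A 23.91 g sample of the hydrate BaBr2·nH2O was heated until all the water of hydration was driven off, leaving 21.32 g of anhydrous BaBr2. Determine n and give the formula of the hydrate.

Mass of water lost = 23.91 − 21.32 = 2.59 g → 2.59 / 18.02 = 0.1437 mol H2O
Molar mass of BaBr2 = 297.13 g/mol → mol BaBr2 = 21.32 / 297.13 = 0.07175
n = 0.1437 / 0.07175 = 2.00 ≈ 2 → BaBr2·2H2O

BaBr2·2H2O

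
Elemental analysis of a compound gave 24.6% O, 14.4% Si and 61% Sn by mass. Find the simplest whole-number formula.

O3SiSn

Assume 100 g: 24.6 g O, 14.4 g Si, 61 g Sn.
Moles — O: 24.6 / 16.00 = 1.538 mol; Si: 14.4 / 28.09 = 0.5126 mol; Sn: 61 / 118.71 = 0.5139 mol
Ratios (÷ 0.5126): O 2.999, Si 1.000, Sn 1.002
Ratio ≈ 3:1:1, so the empirical formula is O3SiSn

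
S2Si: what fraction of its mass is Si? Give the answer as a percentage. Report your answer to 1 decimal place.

30.5%

Molar mass = 2(32.07) + 1(28.09) = 92.230 g/mol
Mass of Si per mole = 1 × 28.09 = 28.090 g
% Si = 28.090 / 92.230 × 100 = 30.5%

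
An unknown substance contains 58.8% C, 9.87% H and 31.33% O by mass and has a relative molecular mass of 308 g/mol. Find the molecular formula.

Assume 100 g: 58.8 g C, 9.87 g H, 31.33 g O.
n(C) = 58.8/12.01 = 4.896, n(H) = 9.87/1.008 = 9.792, n(O) = 31.33/16.00 = 1.958
Smallest is O at 1.958 mol; normalising gives C 2.500, H 5.001, O 1.000
Multiply by 2: C 5.00, H 10.00, O 2.00 → C5H10O2
Empirical-formula mass = 102.13 g/mol
n = 308 / 102.13 = 3.02 ≈ 3
Molecular formula = (C5H10O2)×3 = C15H30O6

C15H30O6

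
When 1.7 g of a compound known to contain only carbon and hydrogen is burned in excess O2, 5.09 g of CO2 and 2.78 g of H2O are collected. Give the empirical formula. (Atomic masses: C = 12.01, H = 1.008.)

mol C = 5.09 / 44.01 = 0.1157; mass C = 0.1157 × 12.01 = 1.389 g
mol H = 2 × (2.78 / 18.02) = 0.3085; mass H = 0.3085 × 1.008 = 0.3110 g
Divide by the smallest (0.1157 mol C): C 1.000, H 2.668
Scaling by 3: C 3.00, H 8.00 → C3H8

C3H8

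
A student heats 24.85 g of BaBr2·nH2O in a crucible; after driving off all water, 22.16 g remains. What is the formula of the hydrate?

Mass of water lost = 24.85 − 22.16 = 2.69 g → 2.69 / 18.02 = 0.1493 mol H2O
Molar mass of BaBr2 = 297.13 g/mol → mol BaBr2 = 22.16 / 297.13 = 0.07458
n = 0.1493 / 0.07458 = 2.00 ≈ 2 → BaBr2·2H2O

BaBr2·2H2O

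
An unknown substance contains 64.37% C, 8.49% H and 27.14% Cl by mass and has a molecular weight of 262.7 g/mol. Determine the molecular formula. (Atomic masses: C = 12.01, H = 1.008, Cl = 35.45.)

Assume 100 g: 64.37 g C, 8.49 g H, 27.14 g Cl.
C: 64.37 g ÷ 12.01 g/mol = 5.36 mol
H: 8.49 g ÷ 1.008 g/mol = 8.423 mol
Cl: 27.14 g ÷ 35.45 g/mol = 0.7656 mol
Smallest is Cl at 0.7656 mol; normalising gives C 7.001, H 11.002, Cl 1.000
Ratio ≈ 7:11:1, so the empirical formula is C7H11Cl
Empirical-formula mass = 130.61 g/mol
n = 262.7 / 130.61 = 2.01 ≈ 2
Molecular formula = (C7H11Cl)×2 = C14H22Cl2

C14H22Cl2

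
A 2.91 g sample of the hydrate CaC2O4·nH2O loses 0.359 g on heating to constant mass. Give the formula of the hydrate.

CaC2O4·H2O

Mass of anhydrous CaC2O4 = 2.91 − 0.359 = 2.551 g
mol H2O = 0.359 / 18.02 = 0.01992
Molar mass of CaC2O4 = 128.10 g/mol → mol CaC2O4 = 2.551 / 128.10 = 0.01991
n = 0.01992 / 0.01991 = 1.00 ≈ 1 → CaC2O4·H2O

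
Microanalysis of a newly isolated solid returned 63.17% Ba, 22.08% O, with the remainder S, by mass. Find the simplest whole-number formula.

Assume 100 g: 63.17 g Ba, 22.08 g O, 14.75 g S.
n(Ba) = 63.17/137.33 = 0.46, n(O) = 22.08/16.00 = 1.38, n(S) = 14.75/32.07 = 0.4599
Smallest is S at 0.4599 mol; normalising gives Ba 1.000, O 3.000, S 1.000
Ratio ≈ 1:3:1, so the empirical formula is BaO3S

BaO3S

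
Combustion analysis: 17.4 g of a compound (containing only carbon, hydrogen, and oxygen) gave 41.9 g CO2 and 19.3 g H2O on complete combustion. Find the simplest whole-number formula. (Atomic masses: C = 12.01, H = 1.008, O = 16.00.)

C4H9O

mol C = 41.9 / 44.01 = 0.9521; mass C = 0.9521 × 12.01 = 11.43 g
mol H = 2 × (19.3 / 18.02) = 2.142; mass H = 2.142 × 1.008 = 2.159 g
mass O = 17.4 − (13.59) = 3.807 g → mol O = 0.2379
Divide by the smallest (0.2379 mol O): C 4.002, H 9.004, O 1.000
→ C4H9O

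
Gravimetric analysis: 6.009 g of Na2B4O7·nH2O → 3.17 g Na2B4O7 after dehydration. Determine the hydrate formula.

Mass of water lost = 6.009 − 3.17 = 2.839 g → 2.839 / 18.02 = 0.1575 mol H2O
Molar mass of Na2B4O7 = 201.22 g/mol → mol Na2B4O7 = 3.17 / 201.22 = 0.01575
n = 0.1575 / 0.01575 = 10.00 ≈ 10 → Na2B4O7·10H2O

Na2B4O7·10H2O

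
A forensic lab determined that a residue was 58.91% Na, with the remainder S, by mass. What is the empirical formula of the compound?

Na2S

Assume 100 g: 58.91 g Na, 41.09 g S.
Moles — Na: 58.91 / 22.99 = 2.562 mol; S: 41.09 / 32.07 = 1.281 mol
Ratios (÷ 1.281): Na 2.000, S 1.000
Ratio ≈ 2:1, so the empirical formula is Na2S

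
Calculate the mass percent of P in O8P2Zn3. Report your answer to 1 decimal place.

16.0%

Molar mass = 8(16.00) + 2(30.97) + 3(65.38) = 386.080 g/mol
Mass of P per mole = 2 × 30.97 = 61.940 g
% P = 61.940 / 386.080 × 100 = 16.0%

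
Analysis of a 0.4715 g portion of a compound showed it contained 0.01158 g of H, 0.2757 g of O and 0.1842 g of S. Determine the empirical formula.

H2O3S

n(H) = 0.01158/1.008 = 0.01149, n(O) = 0.2757/16.00 = 0.01723, n(S) = 0.1842/32.07 = 0.005744
Divide by the smallest (0.005744 mol S): H 2.000, O 3.000, S 1.000
≈ 2:3:1 → H2O3S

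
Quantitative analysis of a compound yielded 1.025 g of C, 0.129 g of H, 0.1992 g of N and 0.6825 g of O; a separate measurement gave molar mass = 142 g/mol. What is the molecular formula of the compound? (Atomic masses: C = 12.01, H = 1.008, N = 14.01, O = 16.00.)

n(C) = 1.025/12.01 = 0.08535, n(H) = 0.129/1.008 = 0.128, n(N) = 0.1992/14.01 = 0.01422, n(O) = 0.6825/16.00 = 0.04266
Smallest is N at 0.01422 mol; normalising gives C 6.002, H 9.001, N 1.000, O 3.000
≈ 6:9:1:3 → C6H9NO3
Empirical-formula mass = 143.14 g/mol
n = 142 / 143.14 = 0.99 ≈ 1
Molecular formula = empirical formula = C6H9NO3

C6H9NO3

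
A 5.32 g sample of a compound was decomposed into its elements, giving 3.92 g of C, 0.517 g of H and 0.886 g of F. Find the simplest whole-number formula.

C7H11F

C: 3.92 g ÷ 12.01 g/mol = 0.3264 mol
H: 0.517 g ÷ 1.008 g/mol = 0.5129 mol
F: 0.886 g ÷ 19.00 g/mol = 0.04663 mol
Ratios (÷ 0.04663): C 6.999, H 10.999, F 1.000
≈ 7:11:1 → C7H11F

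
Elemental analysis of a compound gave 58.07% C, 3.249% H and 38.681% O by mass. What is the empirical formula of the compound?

C6H4O3

Assume 100 g: 58.07 g C, 3.249 g H, 38.681 g O.
C: 58.07 g ÷ 12.01 g/mol = 4.835 mol
H: 3.249 g ÷ 1.008 g/mol = 3.223 mol
O: 38.681 g ÷ 16.00 g/mol = 2.418 mol
Ratios (÷ 2.418): C 2.000, H 1.333, O 1.000
Scaling by 3: C 6.00, H 4.00, O 3.00 → C6H4O3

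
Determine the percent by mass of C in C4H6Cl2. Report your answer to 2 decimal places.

Molar mass = 4(12.01) + 6(1.008) + 2(35.45) = 124.988 g/mol
Mass of C per mole = 4 × 12.01 = 48.040 g
% C = 48.040 / 124.988 × 100 = 38.44%

38.44%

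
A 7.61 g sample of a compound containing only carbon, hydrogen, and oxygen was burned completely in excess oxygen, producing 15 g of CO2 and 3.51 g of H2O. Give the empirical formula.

mol C = 15 / 44.01 = 0.3408; mass C = 0.3408 × 12.01 = 4.093 g
mol H = 2 × (3.51 / 18.02) = 0.3896; mass H = 0.3896 × 1.008 = 0.3927 g
mass O = 7.61 − (4.486) = 3.124 g → mol O = 0.1952
Ratios (÷ 0.1952): C 1.746, H 1.995, O 1.000
×4: C 6.98, H 7.98, O 4.00 → C7H8O4

C7H8O4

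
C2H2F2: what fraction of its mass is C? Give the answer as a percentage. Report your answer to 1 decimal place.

37.5%

Molar mass = 2(12.01) + 2(1.008) + 2(19.00) = 64.036 g/mol
Mass of C per mole = 2 × 12.01 = 24.020 g
% C = 24.020 / 64.036 × 100 = 37.5%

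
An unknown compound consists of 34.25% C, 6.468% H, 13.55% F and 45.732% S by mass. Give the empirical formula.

Assume 100 g: 34.25 g C, 6.468 g H, 13.55 g F, 45.732 g S.
C: 34.25 g ÷ 12.01 g/mol = 2.852 mol
H: 6.468 g ÷ 1.008 g/mol = 6.417 mol
F: 13.55 g ÷ 19.00 g/mol = 0.7132 mol
S: 45.732 g ÷ 32.07 g/mol = 1.426 mol
Ratios (÷ 0.7132): C 3.999, H 8.998, F 1.000, S 2.000
→ C4H9FS2

C4H9FS2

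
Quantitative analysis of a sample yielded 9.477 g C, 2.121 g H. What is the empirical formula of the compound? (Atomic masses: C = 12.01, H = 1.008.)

C3H8

C: 9.477 g ÷ 12.01 g/mol = 0.7891 mol
H: 2.121 g ÷ 1.008 g/mol = 2.104 mol
Divide by the smallest (0.7891 mol C): C 1.000, H 2.667
Multiply by 3: C 3.00, H 8.00 → C3H8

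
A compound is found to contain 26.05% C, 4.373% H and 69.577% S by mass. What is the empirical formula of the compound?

Assume 100 g: 26.05 g C, 4.373 g H, 69.577 g S.
Moles — C: 26.05 / 12.01 = 2.169 mol; H: 4.373 / 1.008 = 4.338 mol; S: 69.577 / 32.07 = 2.17 mol
Divide by the smallest (2.169 mol C): C 1.000, H 2.000, S 1.000
Ratio ≈ 1:2:1, so the empirical formula is CH2S

CH2S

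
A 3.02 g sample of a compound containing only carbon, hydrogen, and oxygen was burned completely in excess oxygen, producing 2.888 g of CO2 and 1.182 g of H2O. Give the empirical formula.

CH2O2

mol C = 2.888 / 44.01 = 0.06562; mass C = 0.06562 × 12.01 = 0.7881 g
mol H = 2 × (1.182 / 18.02) = 0.1312; mass H = 0.1312 × 1.008 = 0.1322 g
mass O = 3.02 − (0.9204) = 2.100 g → mol O = 0.1312
Divide by the smallest (0.06562 mol C): C 1.000, H 1.999, O 2.000
Ratio ≈ 1:2:2, so the empirical formula is CH2O2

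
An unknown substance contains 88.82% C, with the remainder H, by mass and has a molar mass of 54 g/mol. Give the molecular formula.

C4H6

Assume 100 g: 88.82 g C, 11.18 g H.
Moles — C: 88.82 / 12.01 = 7.396 mol; H: 11.18 / 1.008 = 11.09 mol
Smallest is C at 7.396 mol; normalising gives C 1.000, H 1.500
Multiply by 2: C 2.00, H 3.00 → C2H3
Empirical-formula mass = 27.04 g/mol
n = 54 / 27.04 = 2.00 ≈ 2
Molecular formula = (C2H3)×2 = C4H6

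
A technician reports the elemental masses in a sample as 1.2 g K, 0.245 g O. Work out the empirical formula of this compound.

K2O

Moles — K: 1.2 / 39.10 = 0.03069 mol; O: 0.245 / 16.00 = 0.01531 mol
Ratios (÷ 0.01531): K 2.004, O 1.000
Ratio ≈ 2:1, so the empirical formula is K2O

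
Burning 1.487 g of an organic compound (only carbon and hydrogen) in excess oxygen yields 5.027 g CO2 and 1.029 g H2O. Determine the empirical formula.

CH

mol C = 5.027 / 44.01 = 0.1142; mass C = 0.1142 × 12.01 = 1.372 g
mol H = 2 × (1.029 / 18.02) = 0.1142; mass H = 0.1142 × 1.008 = 0.1151 g
Divide by the smallest (0.1142 mol H): C 1.000, H 1.000
Ratio ≈ 1:1, so the empirical formula is CH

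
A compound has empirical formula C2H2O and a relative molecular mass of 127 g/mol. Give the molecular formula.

Empirical-formula mass = 42.04 g/mol
n = 127 / 42.04 = 3.02 ≈ 3
Molecular formula = (C2H2O)3 = C6H6O3

C6H6O3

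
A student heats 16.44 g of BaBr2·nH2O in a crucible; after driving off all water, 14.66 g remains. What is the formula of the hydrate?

BaBr2·2H2O

Mass of water lost = 16.44 − 14.66 = 1.78 g → 1.78 / 18.02 = 0.09878 mol H2O
Molar mass of BaBr2 = 297.13 g/mol → mol BaBr2 = 14.66 / 297.13 = 0.04934
n = 0.09878 / 0.04934 = 2.00 ≈ 2 → BaBr2·2H2O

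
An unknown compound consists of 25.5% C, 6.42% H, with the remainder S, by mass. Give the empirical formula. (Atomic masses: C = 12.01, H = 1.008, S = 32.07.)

CH3S

Assume 100 g: 25.5 g C, 6.42 g H, 68.08 g S.
n(C) = 25.5/12.01 = 2.123, n(H) = 6.42/1.008 = 6.369, n(S) = 68.08/32.07 = 2.123
Divide by the smallest (2.123 mol S): C 1.000, H 3.000, S 1.000
≈ 1:3:1 → CH3S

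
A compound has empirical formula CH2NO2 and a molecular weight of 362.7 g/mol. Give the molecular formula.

C6H12N6O12

Empirical-formula mass = 60.04 g/mol
n = 362.7 / 60.04 = 6.04 ≈ 6
Molecular formula = (CH2NO2)6 = C6H12N6O12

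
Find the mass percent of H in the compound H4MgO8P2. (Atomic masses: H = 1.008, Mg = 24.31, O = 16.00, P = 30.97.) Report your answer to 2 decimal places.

Molar mass = 4(1.008) + 1(24.31) + 8(16.00) + 2(30.97) = 218.282 g/mol
Mass of H per mole = 4 × 1.008 = 4.032 g
% H = 4.032 / 218.282 × 100 = 1.85%

1.85%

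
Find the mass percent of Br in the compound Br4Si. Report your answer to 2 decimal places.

91.92%

Molar mass = 4(79.90) + 1(28.09) = 347.690 g/mol
Mass of Br per mole = 4 × 79.90 = 319.600 g
% Br = 319.600 / 347.690 × 100 = 91.92%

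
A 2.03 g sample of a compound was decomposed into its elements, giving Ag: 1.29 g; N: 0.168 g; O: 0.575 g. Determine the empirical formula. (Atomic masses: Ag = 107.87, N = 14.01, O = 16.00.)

Ag: 1.29 g ÷ 107.87 g/mol = 0.01196 mol
N: 0.168 g ÷ 14.01 g/mol = 0.01199 mol
O: 0.575 g ÷ 16.00 g/mol = 0.03594 mol
Divide by the smallest (0.01196 mol Ag): Ag 1.000, N 1.003, O 3.005
≈ 1:1:3 → AgNO3

AgNO3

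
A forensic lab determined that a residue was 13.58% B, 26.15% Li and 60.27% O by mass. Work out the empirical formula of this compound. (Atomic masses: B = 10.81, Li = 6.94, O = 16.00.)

BLi3O3

Assume 100 g: 13.58 g B, 26.15 g Li, 60.27 g O.
n(B) = 13.58/10.81 = 1.256, n(Li) = 26.15/6.94 = 3.768, n(O) = 60.27/16.00 = 3.767
Divide by the smallest (1.256 mol B): B 1.000, Li 2.999, O 2.999
≈ 1:3:3 → BLi3O3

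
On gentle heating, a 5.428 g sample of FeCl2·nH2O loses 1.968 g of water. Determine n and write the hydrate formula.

FeCl2·4H2O

Mass of anhydrous FeCl2 = 5.428 − 1.968 = 3.46 g
mol H2O = 1.968 / 18.02 = 0.1092
Molar mass of FeCl2 = 126.75 g/mol → mol FeCl2 = 3.46 / 126.75 = 0.0273
n = 0.1092 / 0.0273 = 4.00 ≈ 4 → FeCl2·4H2O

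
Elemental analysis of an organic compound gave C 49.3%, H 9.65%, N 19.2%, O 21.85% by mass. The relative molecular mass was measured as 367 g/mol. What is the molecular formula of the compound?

Assume 100 g: 49.3 g C, 9.65 g H, 19.2 g N, 21.85 g O.
C: 49.3 g ÷ 12.01 g/mol = 4.105 mol
H: 9.65 g ÷ 1.008 g/mol = 9.573 mol
N: 19.2 g ÷ 14.01 g/mol = 1.37 mol
O: 21.85 g ÷ 16.00 g/mol = 1.366 mol
Smallest is O at 1.366 mol; normalising gives C 3.006, H 7.010, N 1.004, O 1.000
→ C3H7NO
Empirical-formula mass = 73.10 g/mol
n = 367 / 73.10 = 5.02 ≈ 5
Molecular formula = (C3H7NO)×5 = C15H35N5O5

C15H35N5O5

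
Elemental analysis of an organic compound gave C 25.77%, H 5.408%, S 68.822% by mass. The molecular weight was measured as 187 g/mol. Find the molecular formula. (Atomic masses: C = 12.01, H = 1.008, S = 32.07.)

Assume 100 g: 25.77 g C, 5.408 g H, 68.822 g S.
C: 25.77 g ÷ 12.01 g/mol = 2.146 mol
H: 5.408 g ÷ 1.008 g/mol = 5.365 mol
S: 68.822 g ÷ 32.07 g/mol = 2.146 mol
Smallest is C at 2.146 mol; normalising gives C 1.000, H 2.500, S 1.000
Scaling by 2: C 2.00, H 5.00, S 2.00 → C2H5S2
Empirical-formula mass = 93.20 g/mol
n = 187 / 93.20 = 2.01 ≈ 2
Molecular formula = (C2H5S2)×2 = C4H10S4

C4H10S4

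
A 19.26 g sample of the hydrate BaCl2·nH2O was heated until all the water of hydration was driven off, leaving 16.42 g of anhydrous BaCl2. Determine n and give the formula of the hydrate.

BaCl2·2H2O

Mass of water lost = 19.26 − 16.42 = 2.84 g → 2.84 / 18.02 = 0.1576 mol H2O
Molar mass of BaCl2 = 208.23 g/mol → mol BaCl2 = 16.42 / 208.23 = 0.07886
n = 0.1576 / 0.07886 = 2.00 ≈ 2 → BaCl2·2H2O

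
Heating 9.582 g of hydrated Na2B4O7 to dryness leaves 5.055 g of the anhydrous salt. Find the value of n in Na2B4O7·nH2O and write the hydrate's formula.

Mass of water lost = 9.582 − 5.055 = 4.527 g → 4.527 / 18.02 = 0.2512 mol H2O
Molar mass of Na2B4O7 = 201.22 g/mol → mol Na2B4O7 = 5.055 / 201.22 = 0.02512
n = 0.2512 / 0.02512 = 10.00 ≈ 10 → Na2B4O7·10H2O

Na2B4O7·10H2O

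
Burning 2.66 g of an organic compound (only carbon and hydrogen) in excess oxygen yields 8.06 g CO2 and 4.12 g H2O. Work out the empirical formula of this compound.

mol C = 8.06 / 44.01 = 0.1831; mass C = 0.1831 × 12.01 = 2.200 g
mol H = 2 × (4.12 / 18.02) = 0.4573; mass H = 0.4573 × 1.008 = 0.4609 g
Ratios (÷ 0.1831): C 1.000, H 2.497
Scaling by 2: C 2.00, H 4.99 → C2H5

C2H5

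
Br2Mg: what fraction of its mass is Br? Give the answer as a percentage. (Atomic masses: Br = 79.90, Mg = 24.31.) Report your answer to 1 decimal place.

86.8%

Molar mass = 2(79.90) + 1(24.31) = 184.110 g/mol
Mass of Br per mole = 2 × 79.90 = 159.800 g
% Br = 159.800 / 184.110 × 100 = 86.8%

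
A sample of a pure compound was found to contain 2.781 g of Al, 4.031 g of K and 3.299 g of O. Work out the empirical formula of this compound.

AlKO2

Moles — Al: 2.781 / 26.98 = 0.1031 mol; K: 4.031 / 39.10 = 0.1031 mol; O: 3.299 / 16.00 = 0.2062 mol
Divide by the smallest (0.1031 mol Al): Al 1.000, K 1.000, O 2.000
≈ 1:1:2 → AlKO2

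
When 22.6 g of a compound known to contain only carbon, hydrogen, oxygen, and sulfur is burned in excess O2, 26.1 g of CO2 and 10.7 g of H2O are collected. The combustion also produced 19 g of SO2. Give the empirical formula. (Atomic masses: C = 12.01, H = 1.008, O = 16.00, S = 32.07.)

C2H4OS

mol C = 26.1 / 44.01 = 0.5930; mass C = 0.5930 × 12.01 = 7.122 g
mol H = 2 × (10.7 / 18.02) = 1.188; mass H = 1.188 × 1.008 = 1.197 g
mol S = 19 / 64.07 = 0.2966; mass S = 9.510 g
mass O = 22.6 − (17.83) = 4.770 g → mol O = 0.2981
Smallest is S at 0.2966 mol; normalising gives C 2.000, H 4.005, O 1.005, S 1.000
Ratio ≈ 2:4:1:1, so the empirical formula is C2H4OS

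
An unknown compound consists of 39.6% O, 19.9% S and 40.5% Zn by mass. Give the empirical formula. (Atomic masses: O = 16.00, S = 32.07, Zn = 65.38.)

Assume 100 g: 39.6 g O, 19.9 g S, 40.5 g Zn.
Moles — O: 39.6 / 16.00 = 2.475 mol; S: 19.9 / 32.07 = 0.6205 mol; Zn: 40.5 / 65.38 = 0.6195 mol
Divide by the smallest (0.6195 mol Zn): O 3.995, S 1.002, Zn 1.000
→ O4SZn

O4SZn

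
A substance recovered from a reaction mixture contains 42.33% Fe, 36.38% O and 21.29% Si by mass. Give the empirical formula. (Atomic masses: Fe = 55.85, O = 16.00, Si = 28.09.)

FeO3Si

Assume 100 g: 42.33 g Fe, 36.38 g O, 21.29 g Si.
n(Fe) = 42.33/55.85 = 0.7579, n(O) = 36.38/16.00 = 2.274, n(Si) = 21.29/28.09 = 0.7579
Smallest is Si at 0.7579 mol; normalising gives Fe 1.000, O 3.000, Si 1.000
≈ 1:3:1 → FeO3Si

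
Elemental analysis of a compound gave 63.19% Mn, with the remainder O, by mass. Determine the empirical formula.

Assume 100 g: 63.19 g Mn, 36.81 g O.
Moles — Mn: 63.19 / 54.94 = 1.15 mol; O: 36.81 / 16.00 = 2.301 mol
Ratios (÷ 1.15): Mn 1.000, O 2.000
Ratio ≈ 1:2, so the empirical formula is MnO2

MnO2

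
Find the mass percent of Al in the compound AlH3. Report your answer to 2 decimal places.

89.92%

Molar mass = 1(26.98) + 3(1.008) = 30.004 g/mol
Mass of Al per mole = 1 × 26.98 = 26.980 g
% Al = 26.980 / 30.004 × 100 = 89.92%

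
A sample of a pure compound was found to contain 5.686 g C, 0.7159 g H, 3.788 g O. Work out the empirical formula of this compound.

C2H3O

n(C) = 5.686/12.01 = 0.4734, n(H) = 0.7159/1.008 = 0.7102, n(O) = 3.788/16.00 = 0.2367
Ratios (÷ 0.2367): C 2.000, H 3.000, O 1.000
≈ 2:3:1 → C2H3O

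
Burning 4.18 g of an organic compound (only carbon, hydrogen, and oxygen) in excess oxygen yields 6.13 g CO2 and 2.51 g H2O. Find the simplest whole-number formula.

mol C = 6.13 / 44.01 = 0.1393; mass C = 0.1393 × 12.01 = 1.673 g
mol H = 2 × (2.51 / 18.02) = 0.2786; mass H = 0.2786 × 1.008 = 0.2808 g
mass O = 4.18 − (1.954) = 2.226 g → mol O = 0.1391
Smallest is O at 0.1391 mol; normalising gives C 1.001, H 2.002, O 1.000
≈ 1:2:1 → CH2O

CH2O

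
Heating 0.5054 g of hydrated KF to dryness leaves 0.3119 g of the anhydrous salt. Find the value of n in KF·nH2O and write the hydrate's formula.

Mass of water lost = 0.5054 − 0.3119 = 0.1935 g → 0.1935 / 18.02 = 0.01074 mol H2O
Molar mass of KF = 58.10 g/mol → mol KF = 0.3119 / 58.10 = 0.005368
n = 0.01074 / 0.005368 = 2.00 ≈ 2 → KF·2H2O

KF·2H2O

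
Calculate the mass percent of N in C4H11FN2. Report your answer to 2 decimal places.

Molar mass = 4(12.01) + 11(1.008) + 1(19.00) + 2(14.01) = 106.148 g/mol
Mass of N per mole = 2 × 14.01 = 28.020 g
% N = 28.020 / 106.148 × 100 = 26.40%

26.40%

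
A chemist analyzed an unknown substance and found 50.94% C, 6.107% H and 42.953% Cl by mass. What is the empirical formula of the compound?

C7H10Cl2

Assume 100 g: 50.94 g C, 6.107 g H, 42.953 g Cl.
n(C) = 50.94/12.01 = 4.241, n(H) = 6.107/1.008 = 6.059, n(Cl) = 42.953/35.45 = 1.212
Divide by the smallest (1.212 mol Cl): C 3.501, H 5.000, Cl 1.000
×2: C 7.00, H 10.00, Cl 2.00 → C7H10Cl2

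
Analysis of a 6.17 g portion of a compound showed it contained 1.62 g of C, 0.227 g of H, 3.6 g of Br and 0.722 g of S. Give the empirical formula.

C6H10Br2S

n(C) = 1.62/12.01 = 0.1349, n(H) = 0.227/1.008 = 0.2252, n(Br) = 3.6/79.90 = 0.04506, n(S) = 0.722/32.07 = 0.02251
Smallest is S at 0.02251 mol; normalising gives C 5.991, H 10.003, Br 2.001, S 1.000
→ C6H10Br2S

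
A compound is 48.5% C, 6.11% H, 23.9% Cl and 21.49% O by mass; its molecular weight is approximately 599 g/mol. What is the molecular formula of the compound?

Assume 100 g: 48.5 g C, 6.11 g H, 23.9 g Cl, 21.49 g O.
n(C) = 48.5/12.01 = 4.038, n(H) = 6.11/1.008 = 6.062, n(Cl) = 23.9/35.45 = 0.6742, n(O) = 21.49/16.00 = 1.343
Smallest is Cl at 0.6742 mol; normalising gives C 5.990, H 8.991, Cl 1.000, O 1.992
Ratio ≈ 6:9:1:2, so the empirical formula is C6H9ClO2
Empirical-formula mass = 148.58 g/mol
n = 599 / 148.58 = 4.03 ≈ 4
Molecular formula = (C6H9ClO2)×4 = C24H36Cl4O8

C24H36Cl4O8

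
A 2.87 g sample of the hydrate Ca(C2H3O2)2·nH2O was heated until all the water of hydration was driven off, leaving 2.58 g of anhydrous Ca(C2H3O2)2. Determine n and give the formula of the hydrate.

Ca(C2H3O2)2·H2O

Mass of water lost = 2.87 − 2.58 = 0.29 g → 0.29 / 18.02 = 0.01609 mol H2O
Molar mass of Ca(C2H3O2)2 = 158.17 g/mol → mol Ca(C2H3O2)2 = 2.58 / 158.17 = 0.01631
n = 0.01609 / 0.01631 = 0.99 ≈ 1 → Ca(C2H3O2)2·H2O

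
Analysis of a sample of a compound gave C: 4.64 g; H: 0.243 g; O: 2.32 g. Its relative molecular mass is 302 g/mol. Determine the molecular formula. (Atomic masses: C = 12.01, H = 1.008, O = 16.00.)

Moles — C: 4.64 / 12.01 = 0.3863 mol; H: 0.243 / 1.008 = 0.2411 mol; O: 2.32 / 16.00 = 0.145 mol
Ratios (÷ 0.145): C 2.664, H 1.663, O 1.000
×3: C 7.99, H 4.99, O 3.00 → C8H5O3
Empirical-formula mass = 149.12 g/mol
n = 302 / 149.12 = 2.03 ≈ 2
Molecular formula = (C8H5O3)×2 = C16H10O6

C16H10O6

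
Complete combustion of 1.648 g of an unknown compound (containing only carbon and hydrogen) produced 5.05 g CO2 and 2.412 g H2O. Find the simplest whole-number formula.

mol C = 5.05 / 44.01 = 0.1147; mass C = 0.1147 × 12.01 = 1.378 g
mol H = 2 × (2.412 / 18.02) = 0.2677; mass H = 0.2677 × 1.008 = 0.2698 g
Divide by the smallest (0.1147 mol C): C 1.000, H 2.333
Scaling by 3: C 3.00, H 7.00 → C3H7

C3H7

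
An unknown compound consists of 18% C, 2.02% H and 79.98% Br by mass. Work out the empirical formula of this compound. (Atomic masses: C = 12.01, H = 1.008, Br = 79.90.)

C3H4Br2

Assume 100 g: 18 g C, 2.02 g H, 79.98 g Br.
n(C) = 18/12.01 = 1.499, n(H) = 2.02/1.008 = 2.004, n(Br) = 79.98/79.90 = 1.001
Divide by the smallest (1.001 mol Br): C 1.497, H 2.002, Br 1.000
Scaling by 2: C 2.99, H 4.00, Br 2.00 → C3H4Br2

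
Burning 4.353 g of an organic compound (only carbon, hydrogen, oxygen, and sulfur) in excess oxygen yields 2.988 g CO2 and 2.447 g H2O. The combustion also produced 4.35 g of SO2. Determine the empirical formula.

CH4OS

mol C = 2.988 / 44.01 = 0.06789; mass C = 0.06789 × 12.01 = 0.8154 g
mol H = 2 × (2.447 / 18.02) = 0.2716; mass H = 0.2716 × 1.008 = 0.2738 g
mol S = 4.35 / 64.07 = 0.06789; mass S = 2.177 g
mass O = 4.353 − (3.267) = 1.086 g → mol O = 0.06790
Ratios (÷ 0.06789): C 1.000, H 4.000, O 1.000, S 1.000
Ratio ≈ 1:4:1:1, so the empirical formula is CH4OS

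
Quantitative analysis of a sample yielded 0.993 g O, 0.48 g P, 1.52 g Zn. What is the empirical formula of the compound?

n(O) = 0.993/16.00 = 0.06206, n(P) = 0.48/30.97 = 0.0155, n(Zn) = 1.52/65.38 = 0.02325
Smallest is P at 0.0155 mol; normalising gives O 4.004, P 1.000, Zn 1.500
×2: O 8.01, P 2.00, Zn 3.00 → O8P2Zn3

O8P2Zn3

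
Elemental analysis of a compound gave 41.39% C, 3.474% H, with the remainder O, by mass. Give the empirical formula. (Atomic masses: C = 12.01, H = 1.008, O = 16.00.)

Assume 100 g: 41.39 g C, 3.474 g H, 55.136 g O.
n(C) = 41.39/12.01 = 3.446, n(H) = 3.474/1.008 = 3.446, n(O) = 55.136/16.00 = 3.446
Smallest is O at 3.446 mol; normalising gives C 1.000, H 1.000, O 1.000
≈ 1:1:1 → CHO

CHO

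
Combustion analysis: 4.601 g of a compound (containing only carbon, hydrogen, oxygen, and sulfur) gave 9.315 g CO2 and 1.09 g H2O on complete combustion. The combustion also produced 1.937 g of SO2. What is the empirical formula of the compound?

mol C = 9.315 / 44.01 = 0.2117; mass C = 0.2117 × 12.01 = 2.542 g
mol H = 2 × (1.09 / 18.02) = 0.1210; mass H = 0.1210 × 1.008 = 0.1219 g
mol S = 1.937 / 64.07 = 0.03023; mass S = 0.9696 g
mass O = 4.601 − (3.633) = 0.9675 g → mol O = 0.06047
Ratios (÷ 0.03023): C 7.001, H 4.002, O 2.000, S 1.000
→ C7H4O2S

C7H4O2S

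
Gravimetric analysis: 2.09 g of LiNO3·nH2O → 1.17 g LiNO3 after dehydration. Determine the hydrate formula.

Mass of water lost = 2.09 − 1.17 = 0.92 g → 0.92 / 18.02 = 0.05105 mol H2O
Molar mass of LiNO3 = 68.95 g/mol → mol LiNO3 = 1.17 / 68.95 = 0.01697
n = 0.05105 / 0.01697 = 3.01 ≈ 3 → LiNO3·3H2O

LiNO3·3H2O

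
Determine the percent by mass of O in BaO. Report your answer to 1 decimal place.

Molar mass = 1(137.33) + 1(16.00) = 153.330 g/mol
Mass of O per mole = 1 × 16.00 = 16.000 g
% O = 16.000 / 153.330 × 100 = 10.4%

10.4%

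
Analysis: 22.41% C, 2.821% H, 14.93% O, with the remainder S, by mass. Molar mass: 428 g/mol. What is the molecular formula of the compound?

C8H12O4S8

Assume 100 g: 22.41 g C, 2.821 g H, 14.93 g O, 59.839 g S.
Moles — C: 22.41 / 12.01 = 1.866 mol; H: 2.821 / 1.008 = 2.799 mol; O: 14.93 / 16.00 = 0.9331 mol; S: 59.839 / 32.07 = 1.866 mol
Ratios (÷ 0.9331): C 2.000, H 2.999, O 1.000, S 2.000
→ C2H3OS2
Empirical-formula mass = 107.18 g/mol
n = 428 / 107.18 = 3.99 ≈ 4
Molecular formula = (C2H3OS2)×4 = C8H12O4S8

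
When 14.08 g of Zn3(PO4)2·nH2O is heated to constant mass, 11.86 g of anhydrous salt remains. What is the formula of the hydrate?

Mass of water lost = 14.08 − 11.86 = 2.22 g → 2.22 / 18.02 = 0.1232 mol H2O
Molar mass of Zn3(PO4)2 = 386.08 g/mol → mol Zn3(PO4)2 = 11.86 / 386.08 = 0.03072
n = 0.1232 / 0.03072 = 4.01 ≈ 4 → Zn3(PO4)2·4H2O

Zn3(PO4)2·4H2O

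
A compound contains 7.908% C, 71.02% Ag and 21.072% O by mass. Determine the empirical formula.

Assume 100 g: 7.908 g C, 71.02 g Ag, 21.072 g O.
Moles — C: 7.908 / 12.01 = 0.6585 mol; Ag: 71.02 / 107.87 = 0.6584 mol; O: 21.072 / 16.00 = 1.317 mol
Smallest is Ag at 0.6584 mol; normalising gives C 1.000, Ag 1.000, O 2.000
Ratio ≈ 1:1:2, so the empirical formula is CAgO2

CAgO2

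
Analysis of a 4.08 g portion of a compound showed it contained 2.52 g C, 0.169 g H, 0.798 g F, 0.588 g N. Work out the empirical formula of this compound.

Moles — C: 2.52 / 12.01 = 0.2098 mol; H: 0.169 / 1.008 = 0.1677 mol; F: 0.798 / 19.00 = 0.042 mol; N: 0.588 / 14.01 = 0.04197 mol
Divide by the smallest (0.04197 mol N): C 4.999, H 3.995, F 1.001, N 1.000
≈ 5:4:1:1 → C5H4FN

C5H4FN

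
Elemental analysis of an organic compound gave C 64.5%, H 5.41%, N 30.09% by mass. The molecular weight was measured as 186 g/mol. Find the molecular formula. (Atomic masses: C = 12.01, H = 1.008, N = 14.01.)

Assume 100 g: 64.5 g C, 5.41 g H, 30.09 g N.
C: 64.5 g ÷ 12.01 g/mol = 5.371 mol
H: 5.41 g ÷ 1.008 g/mol = 5.367 mol
N: 30.09 g ÷ 14.01 g/mol = 2.148 mol
Ratios (÷ 2.148): C 2.501, H 2.499, N 1.000
Scaling by 2: C 5.00, H 5.00, N 2.00 → C5H5N2
Empirical-formula mass = 93.11 g/mol
n = 186 / 93.11 = 2.00 ≈ 2
Molecular formula = (C5H5N2)×2 = C10H10N4

C10H10N4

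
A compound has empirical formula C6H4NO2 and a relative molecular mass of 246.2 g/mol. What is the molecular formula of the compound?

Empirical-formula mass = 122.10 g/mol
n = 246.2 / 122.10 = 2.02 ≈ 2
Molecular formula = (C6H4NO2)2 = C12H8N2O4

C12H8N2O4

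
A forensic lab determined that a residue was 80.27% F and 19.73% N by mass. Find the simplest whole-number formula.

Assume 100 g: 80.27 g F, 19.73 g N.
F: 80.27 g ÷ 19.00 g/mol = 4.225 mol
N: 19.73 g ÷ 14.01 g/mol = 1.408 mol
Divide by the smallest (1.408 mol N): F 3.000, N 1.000
→ F3N

F3N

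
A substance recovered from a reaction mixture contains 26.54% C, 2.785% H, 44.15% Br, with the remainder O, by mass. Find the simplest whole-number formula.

Assume 100 g: 26.54 g C, 2.785 g H, 44.15 g Br, 26.525 g O.
C: 26.54 g ÷ 12.01 g/mol = 2.21 mol
H: 2.785 g ÷ 1.008 g/mol = 2.763 mol
Br: 44.15 g ÷ 79.90 g/mol = 0.5526 mol
O: 26.525 g ÷ 16.00 g/mol = 1.658 mol
Ratios (÷ 0.5526): C 3.999, H 5.000, Br 1.000, O 3.000
→ C4H5BrO3

C4H5BrO3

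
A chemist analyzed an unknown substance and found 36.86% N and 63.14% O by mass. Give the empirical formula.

Assume 100 g: 36.86 g N, 63.14 g O.
N: 36.86 g ÷ 14.01 g/mol = 2.631 mol
O: 63.14 g ÷ 16.00 g/mol = 3.946 mol
Smallest is N at 2.631 mol; normalising gives N 1.000, O 1.500
Scaling by 2: N 2.00, O 3.00 → N2O3

N2O3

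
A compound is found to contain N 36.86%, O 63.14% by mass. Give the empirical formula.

N2O3

Assume 100 g: 36.86 g N, 63.14 g O.
Moles — N: 36.86 / 14.01 = 2.631 mol; O: 63.14 / 16.00 = 3.946 mol
Smallest is N at 2.631 mol; normalising gives N 1.000, O 1.500
Multiply by 2: N 2.00, O 3.00 → N2O3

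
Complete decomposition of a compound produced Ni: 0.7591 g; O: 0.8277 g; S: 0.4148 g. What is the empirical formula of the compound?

Moles — Ni: 0.7591 / 58.69 = 0.01293 mol; O: 0.8277 / 16.00 = 0.05173 mol; S: 0.4148 / 32.07 = 0.01293 mol
Smallest is Ni at 0.01293 mol; normalising gives Ni 1.000, O 4.000, S 1.000
≈ 1:4:1 → NiO4S

NiO4S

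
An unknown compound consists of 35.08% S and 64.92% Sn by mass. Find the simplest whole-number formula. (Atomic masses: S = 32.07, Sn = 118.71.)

S2Sn

Assume 100 g: 35.08 g S, 64.92 g Sn.
Moles — S: 35.08 / 32.07 = 1.094 mol; Sn: 64.92 / 118.71 = 0.5469 mol
Smallest is Sn at 0.5469 mol; normalising gives S 2.000, Sn 1.000
→ S2Sn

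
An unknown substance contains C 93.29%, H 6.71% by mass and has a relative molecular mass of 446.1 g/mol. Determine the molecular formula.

Assume 100 g: 93.29 g C, 6.71 g H.
Moles — C: 93.29 / 12.01 = 7.768 mol; H: 6.71 / 1.008 = 6.657 mol
Ratios (÷ 6.657): C 1.167, H 1.000
Scaling by 6: C 7.00, H 6.00 → C7H6
Empirical-formula mass = 90.12 g/mol
n = 446.1 / 90.12 = 4.95 ≈ 5
Molecular formula = (C7H6)×5 = C35H30

C35H30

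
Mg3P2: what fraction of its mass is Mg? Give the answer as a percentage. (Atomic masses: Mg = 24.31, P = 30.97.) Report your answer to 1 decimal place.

Molar mass = 3(24.31) + 2(30.97) = 134.870 g/mol
Mass of Mg per mole = 3 × 24.31 = 72.930 g
% Mg = 72.930 / 134.870 × 100 = 54.1%

54.1%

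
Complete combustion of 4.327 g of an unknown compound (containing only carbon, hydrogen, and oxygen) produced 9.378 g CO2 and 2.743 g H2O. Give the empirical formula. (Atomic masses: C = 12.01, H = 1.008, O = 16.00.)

mol C = 9.378 / 44.01 = 0.2131; mass C = 0.2131 × 12.01 = 2.559 g
mol H = 2 × (2.743 / 18.02) = 0.3044; mass H = 0.3044 × 1.008 = 0.3069 g
mass O = 4.327 − (2.866) = 1.461 g → mol O = 0.09131
Ratios (÷ 0.09131): C 2.334, H 3.334, O 1.000
Scaling by 3: C 7.00, H 10.00, O 3.00 → C7H10O3

C7H10O3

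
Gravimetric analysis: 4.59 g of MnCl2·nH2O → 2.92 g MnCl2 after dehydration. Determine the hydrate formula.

Mass of water lost = 4.59 − 2.92 = 1.67 g → 1.67 / 18.02 = 0.09267 mol H2O
Molar mass of MnCl2 = 125.84 g/mol → mol MnCl2 = 2.92 / 125.84 = 0.0232
n = 0.09267 / 0.0232 = 3.99 ≈ 4 → MnCl2·4H2O

MnCl2·4H2O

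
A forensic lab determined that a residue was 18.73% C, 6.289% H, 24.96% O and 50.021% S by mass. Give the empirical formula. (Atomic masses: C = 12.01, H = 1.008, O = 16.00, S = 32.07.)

Assume 100 g: 18.73 g C, 6.289 g H, 24.96 g O, 50.021 g S.
Moles — C: 18.73 / 12.01 = 1.56 mol; H: 6.289 / 1.008 = 6.239 mol; O: 24.96 / 16.00 = 1.56 mol; S: 50.021 / 32.07 = 1.56 mol
Smallest is C at 1.56 mol; normalising gives C 1.000, H 4.001, O 1.000, S 1.000
≈ 1:4:1:1 → CH4OS

CH4OS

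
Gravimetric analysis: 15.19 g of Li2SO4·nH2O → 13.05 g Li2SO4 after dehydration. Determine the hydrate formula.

Mass of water lost = 15.19 − 13.05 = 2.14 g → 2.14 / 18.02 = 0.1188 mol H2O
Molar mass of Li2SO4 = 109.95 g/mol → mol Li2SO4 = 13.05 / 109.95 = 0.1187
n = 0.1188 / 0.1187 = 1.00 ≈ 1 → Li2SO4·H2O

Li2SO4·H2O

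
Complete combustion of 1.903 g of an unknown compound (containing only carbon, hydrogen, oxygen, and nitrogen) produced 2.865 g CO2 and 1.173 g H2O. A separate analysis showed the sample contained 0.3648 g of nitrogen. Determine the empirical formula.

mol C = 2.865 / 44.01 = 0.06510; mass C = 0.06510 × 12.01 = 0.7818 g
mol H = 2 × (1.173 / 18.02) = 0.1302; mass H = 0.1302 × 1.008 = 0.1312 g
mol N = 0.3648 / 14.01 = 0.02604
mass O = 1.903 − (1.278) = 0.6251 g → mol O = 0.03907
Smallest is N at 0.02604 mol; normalising gives C 2.500, H 5.000, N 1.000, O 1.500
Multiply by 2: C 5.00, H 10.00, N 2.00, O 3.00 → C5H10N2O3

C5H10N2O3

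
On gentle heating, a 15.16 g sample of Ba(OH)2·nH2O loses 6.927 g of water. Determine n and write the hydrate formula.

Mass of anhydrous Ba(OH)2 = 15.16 − 6.927 = 8.233 g
mol H2O = 6.927 / 18.02 = 0.3844
Molar mass of Ba(OH)2 = 171.35 g/mol → mol Ba(OH)2 = 8.233 / 171.35 = 0.04805
n = 0.3844 / 0.04805 = 8.00 ≈ 8 → Ba(OH)2·8H2O

Ba(OH)2·8H2O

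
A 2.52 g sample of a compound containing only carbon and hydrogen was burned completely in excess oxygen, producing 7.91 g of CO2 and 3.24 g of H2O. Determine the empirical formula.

CH2

mol C = 7.91 / 44.01 = 0.1797; mass C = 0.1797 × 12.01 = 2.159 g
mol H = 2 × (3.24 / 18.02) = 0.3596; mass H = 0.3596 × 1.008 = 0.3625 g
Ratios (÷ 0.1797): C 1.000, H 2.001
Ratio ≈ 1:2, so the empirical formula is CH2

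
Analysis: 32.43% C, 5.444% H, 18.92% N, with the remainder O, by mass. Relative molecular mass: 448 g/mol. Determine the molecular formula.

C12H24N6O12

Assume 100 g: 32.43 g C, 5.444 g H, 18.92 g N, 43.206 g O.
Moles — C: 32.43 / 12.01 = 2.7 mol; H: 5.444 / 1.008 = 5.401 mol; N: 18.92 / 14.01 = 1.35 mol; O: 43.206 / 16.00 = 2.7 mol
Divide by the smallest (1.35 mol N): C 1.999, H 3.999, N 1.000, O 2.000
→ C2H4NO2
Empirical-formula mass = 74.06 g/mol
n = 448 / 74.06 = 6.05 ≈ 6
Molecular formula = (C2H4NO2)×6 = C12H24N6O12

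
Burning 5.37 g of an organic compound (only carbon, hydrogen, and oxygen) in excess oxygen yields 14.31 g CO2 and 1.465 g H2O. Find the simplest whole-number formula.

C4H2O

mol C = 14.31 / 44.01 = 0.3252; mass C = 0.3252 × 12.01 = 3.905 g
mol H = 2 × (1.465 / 18.02) = 0.1626; mass H = 0.1626 × 1.008 = 0.1639 g
mass O = 5.37 − (4.069) = 1.301 g → mol O = 0.08131
Ratios (÷ 0.08131): C 3.999, H 2.000, O 1.000
→ C4H2O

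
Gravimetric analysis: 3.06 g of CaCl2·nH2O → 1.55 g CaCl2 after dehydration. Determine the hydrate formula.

Mass of water lost = 3.06 − 1.55 = 1.51 g → 1.51 / 18.02 = 0.0838 mol H2O
Molar mass of CaCl2 = 110.98 g/mol → mol CaCl2 = 1.55 / 110.98 = 0.01397
n = 0.0838 / 0.01397 = 6.00 ≈ 6 → CaCl2·6H2O

CaCl2·6H2O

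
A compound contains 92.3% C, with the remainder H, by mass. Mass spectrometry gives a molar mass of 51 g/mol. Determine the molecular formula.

Assume 100 g: 92.3 g C, 7.7 g H.
n(C) = 92.3/12.01 = 7.685, n(H) = 7.7/1.008 = 7.639
Divide by the smallest (7.639 mol H): C 1.006, H 1.000
≈ 1:1 → CH
Empirical-formula mass = 13.02 g/mol
n = 51 / 13.02 = 3.92 ≈ 4
Molecular formula = (CH)×4 = C4H4

C4H4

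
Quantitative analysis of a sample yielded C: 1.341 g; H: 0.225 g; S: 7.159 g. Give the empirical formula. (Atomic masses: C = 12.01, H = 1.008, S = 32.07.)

CH2S2

Moles — C: 1.341 / 12.01 = 0.1117 mol; H: 0.225 / 1.008 = 0.2232 mol; S: 7.159 / 32.07 = 0.2232 mol
Divide by the smallest (0.1117 mol C): C 1.000, H 1.999, S 1.999
≈ 1:2:2 → CH2S2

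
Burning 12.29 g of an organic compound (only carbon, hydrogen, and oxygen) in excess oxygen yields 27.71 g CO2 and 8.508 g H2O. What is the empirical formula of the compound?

C8H12O3

mol C = 27.71 / 44.01 = 0.6296; mass C = 0.6296 × 12.01 = 7.562 g
mol H = 2 × (8.508 / 18.02) = 0.9443; mass H = 0.9443 × 1.008 = 0.9518 g
mass O = 12.29 − (8.514) = 3.776 g → mol O = 0.2360
Divide by the smallest (0.236 mol O): C 2.668, H 4.001, O 1.000
Scaling by 3: C 8.00, H 12.00, O 3.00 → C8H12O3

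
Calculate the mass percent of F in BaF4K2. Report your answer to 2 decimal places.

Molar mass = 1(137.33) + 4(19.00) + 2(39.10) = 291.530 g/mol
Mass of F per mole = 4 × 19.00 = 76.000 g
% F = 76.000 / 291.530 × 100 = 26.07%

26.07%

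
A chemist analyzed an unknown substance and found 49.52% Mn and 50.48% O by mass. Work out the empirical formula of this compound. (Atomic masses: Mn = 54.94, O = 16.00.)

Assume 100 g: 49.52 g Mn, 50.48 g O.
Mn: 49.52 g ÷ 54.94 g/mol = 0.9013 mol
O: 50.48 g ÷ 16.00 g/mol = 3.155 mol
Ratios (÷ 0.9013): Mn 1.000, O 3.500
Multiply by 2: Mn 2.00, O 7.00 → Mn2O7

Mn2O7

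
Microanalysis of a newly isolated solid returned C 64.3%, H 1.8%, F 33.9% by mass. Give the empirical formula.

C3HF

Assume 100 g: 64.3 g C, 1.8 g H, 33.9 g F.
n(C) = 64.3/12.01 = 5.354, n(H) = 1.8/1.008 = 1.786, n(F) = 33.9/19.00 = 1.784
Ratios (÷ 1.784): C 3.001, H 1.001, F 1.000
≈ 3:1:1 → C3HF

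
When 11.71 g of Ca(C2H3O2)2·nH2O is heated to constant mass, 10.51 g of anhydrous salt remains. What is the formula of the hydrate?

Ca(C2H3O2)2·H2O

Mass of water lost = 11.71 − 10.51 = 1.2 g → 1.2 / 18.02 = 0.06659 mol H2O
Molar mass of Ca(C2H3O2)2 = 158.17 g/mol → mol Ca(C2H3O2)2 = 10.51 / 158.17 = 0.06645
n = 0.06659 / 0.06645 = 1.00 ≈ 1 → Ca(C2H3O2)2·H2O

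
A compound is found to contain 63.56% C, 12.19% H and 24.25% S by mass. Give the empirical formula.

Assume 100 g: 63.56 g C, 12.19 g H, 24.25 g S.
C: 63.56 g ÷ 12.01 g/mol = 5.292 mol
H: 12.19 g ÷ 1.008 g/mol = 12.09 mol
S: 24.25 g ÷ 32.07 g/mol = 0.7562 mol
Divide by the smallest (0.7562 mol S): C 6.999, H 15.993, S 1.000
≈ 7:16:1 → C7H16S

C7H16S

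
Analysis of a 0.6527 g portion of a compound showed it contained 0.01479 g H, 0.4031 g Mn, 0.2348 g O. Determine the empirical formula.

H: 0.01479 g ÷ 1.008 g/mol = 0.01467 mol
Mn: 0.4031 g ÷ 54.94 g/mol = 0.007337 mol
O: 0.2348 g ÷ 16.00 g/mol = 0.01468 mol
Smallest is Mn at 0.007337 mol; normalising gives H 2.000, Mn 1.000, O 2.000
Ratio ≈ 2:1:2, so the empirical formula is H2MnO2

H2MnO2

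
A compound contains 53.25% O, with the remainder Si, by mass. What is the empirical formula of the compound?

Assume 100 g: 53.25 g O, 46.75 g Si.
n(O) = 53.25/16.00 = 3.328, n(Si) = 46.75/28.09 = 1.664
Smallest is Si at 1.664 mol; normalising gives O 2.000, Si 1.000
→ O2Si

O2Si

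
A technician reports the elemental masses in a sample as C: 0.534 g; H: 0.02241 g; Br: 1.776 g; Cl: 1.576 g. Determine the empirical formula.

C2HBrCl2

C: 0.534 g ÷ 12.01 g/mol = 0.04446 mol
H: 0.02241 g ÷ 1.008 g/mol = 0.02223 mol
Br: 1.776 g ÷ 79.90 g/mol = 0.02223 mol
Cl: 1.576 g ÷ 35.45 g/mol = 0.04446 mol
Smallest is Br at 0.02223 mol; normalising gives C 2.000, H 1.000, Br 1.000, Cl 2.000
≈ 2:1:1:2 → C2HBrCl2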